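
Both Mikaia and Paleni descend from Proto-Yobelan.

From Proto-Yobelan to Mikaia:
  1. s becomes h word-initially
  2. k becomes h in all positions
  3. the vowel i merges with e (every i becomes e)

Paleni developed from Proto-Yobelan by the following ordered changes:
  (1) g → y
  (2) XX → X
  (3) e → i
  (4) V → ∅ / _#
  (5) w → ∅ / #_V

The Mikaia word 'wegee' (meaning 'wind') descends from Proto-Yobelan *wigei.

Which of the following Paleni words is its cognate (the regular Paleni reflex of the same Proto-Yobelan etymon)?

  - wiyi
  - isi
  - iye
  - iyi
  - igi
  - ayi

iyi

Paleni: *wigei > wiyei > wiyii > wiyi > iyi  (by unconditioned shift, vowel merger, apocope, glide loss)
Only 'iyi' matches the regular Paleni development of *wigei.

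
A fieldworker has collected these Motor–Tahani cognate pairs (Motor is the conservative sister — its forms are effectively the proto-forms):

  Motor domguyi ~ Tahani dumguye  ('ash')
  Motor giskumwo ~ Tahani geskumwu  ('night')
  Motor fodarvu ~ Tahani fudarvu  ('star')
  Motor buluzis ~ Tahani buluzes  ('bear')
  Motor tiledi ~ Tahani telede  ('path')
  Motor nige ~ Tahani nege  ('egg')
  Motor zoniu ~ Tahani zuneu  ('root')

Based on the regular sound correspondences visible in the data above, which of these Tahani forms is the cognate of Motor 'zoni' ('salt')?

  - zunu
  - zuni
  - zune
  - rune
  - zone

zoniu ~ zuneu — Motor o corresponds to Tahani u after a consonant, before a nasal.
domguyi ~ dumguye, tiledi ~ telede — Motor i corresponds to Tahani e word-finally.
Applying these to Motor 'zoni':
  zoni → zuni   (o→u after a consonant, before a nasal)
  zuni → zune   (i→e word-finally)
So the Tahani cognate is 'zune'.

zune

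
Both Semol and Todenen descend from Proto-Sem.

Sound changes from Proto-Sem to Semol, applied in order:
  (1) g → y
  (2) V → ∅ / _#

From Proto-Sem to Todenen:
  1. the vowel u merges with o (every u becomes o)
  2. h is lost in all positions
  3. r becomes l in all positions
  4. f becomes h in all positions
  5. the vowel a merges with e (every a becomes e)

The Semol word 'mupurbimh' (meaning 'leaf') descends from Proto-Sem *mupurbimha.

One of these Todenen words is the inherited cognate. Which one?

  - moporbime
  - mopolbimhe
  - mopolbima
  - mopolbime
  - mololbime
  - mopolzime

Todenen: start from *mupurbimha.
  rule 1 (vowel merger): mupurbimha → moporbimha
  rule 2 (h-loss): moporbimha → moporbima
  rule 3 (unconditioned shift): moporbima → mopolbima
  rule 4: no change — mopolbima
  rule 5 (vowel merger): mopolbima → mopolbime
  ⇒ Todenen mopolbime
The other candidates each miss or misapply at least one Todenen change.

mopolbime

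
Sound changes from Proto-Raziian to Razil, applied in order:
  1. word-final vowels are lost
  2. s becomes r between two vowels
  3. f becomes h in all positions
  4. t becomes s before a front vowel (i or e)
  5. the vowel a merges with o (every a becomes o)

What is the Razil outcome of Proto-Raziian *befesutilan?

beherusilon

Razil: *befesutilan > beferutilan > beherutilan > beherusilan > beherusilon  (by rhotacism, unconditioned shift, palatalisation, vowel merger)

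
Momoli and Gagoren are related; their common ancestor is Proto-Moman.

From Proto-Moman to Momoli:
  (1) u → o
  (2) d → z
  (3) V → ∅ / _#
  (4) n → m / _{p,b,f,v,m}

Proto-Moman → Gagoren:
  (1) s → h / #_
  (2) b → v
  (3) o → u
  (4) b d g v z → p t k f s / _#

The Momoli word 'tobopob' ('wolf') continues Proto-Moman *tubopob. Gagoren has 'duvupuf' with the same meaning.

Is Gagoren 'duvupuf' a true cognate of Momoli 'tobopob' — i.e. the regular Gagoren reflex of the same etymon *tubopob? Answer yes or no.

Derive the expected Gagoren reflex of *tubopob:
Gagoren: start from *tubopob.
  rule 1: no change — tubopob
  rule 2 (unconditioned shift): tubopob → tuvopov
  rule 3 (vowel merger): tuvopov → tuvupuv
  rule 4 (final devoicing): tuvupuv → tuvupuf
  ⇒ Gagoren tuvupuf
The regular Gagoren reflex would be 'tuvupuf', but the attested form is 'duvupuf'. The correspondence is irregular, so they are not cognates (the Gagoren form has a different source).

no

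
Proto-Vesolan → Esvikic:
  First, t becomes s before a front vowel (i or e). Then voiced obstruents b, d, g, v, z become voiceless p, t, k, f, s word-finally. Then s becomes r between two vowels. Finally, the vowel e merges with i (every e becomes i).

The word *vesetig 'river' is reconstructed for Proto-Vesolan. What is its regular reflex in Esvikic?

Esvikic: start from *vesetig.
  rule 1 (palatalisation): vesetig → vesesig
  rule 2 (final devoicing): vesesig → vesesik
  rule 3 (rhotacism): vesesik → vererik
  rule 4 (vowel merger): vererik → viririk
  ⇒ Esvikic viririk

viririk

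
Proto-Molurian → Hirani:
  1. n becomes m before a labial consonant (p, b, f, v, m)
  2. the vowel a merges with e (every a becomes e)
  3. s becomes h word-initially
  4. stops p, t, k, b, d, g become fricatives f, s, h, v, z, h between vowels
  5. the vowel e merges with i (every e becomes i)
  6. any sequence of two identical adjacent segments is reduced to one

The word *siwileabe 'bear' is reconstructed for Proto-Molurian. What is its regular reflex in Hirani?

Hirani: start from *siwileabe.
  rule 1: no change — siwileabe
  rule 2 (vowel merger): siwileabe → siwileebe
  rule 3 (debuccalisation): siwileebe → hiwileebe
  rule 4 (intervocalic lenition): hiwileebe → hiwileeve
  rule 5 (vowel merger): hiwileeve → hiwiliivi
  rule 6 (degemination): hiwiliivi → hiwilivi
  ⇒ Hirani hiwilivi

hiwilivi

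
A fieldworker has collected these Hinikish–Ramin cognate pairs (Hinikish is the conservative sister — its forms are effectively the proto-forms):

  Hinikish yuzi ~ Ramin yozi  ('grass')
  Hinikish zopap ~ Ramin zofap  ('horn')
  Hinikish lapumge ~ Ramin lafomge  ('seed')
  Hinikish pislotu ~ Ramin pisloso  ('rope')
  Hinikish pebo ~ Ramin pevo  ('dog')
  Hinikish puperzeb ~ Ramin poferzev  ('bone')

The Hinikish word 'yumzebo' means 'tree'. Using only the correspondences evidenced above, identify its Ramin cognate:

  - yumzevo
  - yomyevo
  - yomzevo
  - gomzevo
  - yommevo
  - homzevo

lapumge ~ lafomge — Hinikish u corresponds to Ramin o after a consonant, before a nasal.
pebo ~ pevo — Hinikish b corresponds to Ramin v between vowels (before a back vowel).
Applying these to Hinikish 'yumzebo':
  yumzebo → yomzebo   (u→o after a consonant, before a nasal)
  yomzebo → yomzevo   (b→v between vowels (before a back vowel))
So the Ramin cognate is 'yomzevo'.

yomzevo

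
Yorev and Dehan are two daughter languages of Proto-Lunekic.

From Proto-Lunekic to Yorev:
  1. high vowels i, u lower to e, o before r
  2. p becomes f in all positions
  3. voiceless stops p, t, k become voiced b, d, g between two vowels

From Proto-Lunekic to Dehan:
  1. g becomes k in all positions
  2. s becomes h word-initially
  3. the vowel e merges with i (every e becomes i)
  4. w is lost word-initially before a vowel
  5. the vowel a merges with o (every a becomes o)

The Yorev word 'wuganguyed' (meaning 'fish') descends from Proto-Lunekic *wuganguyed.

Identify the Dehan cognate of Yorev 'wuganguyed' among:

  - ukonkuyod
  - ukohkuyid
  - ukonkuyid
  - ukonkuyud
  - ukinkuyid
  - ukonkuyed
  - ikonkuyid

ukonkuyid

Dehan: *wuganguyed > wukankuyed > wukankuyid > ukankuyid > ukonkuyid  (by unconditioned shift, vowel merger, glide loss, vowel merger)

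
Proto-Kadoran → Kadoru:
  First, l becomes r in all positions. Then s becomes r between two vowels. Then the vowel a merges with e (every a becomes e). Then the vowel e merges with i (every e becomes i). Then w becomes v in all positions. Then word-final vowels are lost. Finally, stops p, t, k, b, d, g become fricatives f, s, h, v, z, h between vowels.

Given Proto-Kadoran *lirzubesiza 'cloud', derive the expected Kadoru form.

Kadoru: *lirzubesiza
  lirzubesiza → rirzubesiza   [unconditioned shift]
  rirzubesiza → rirzuberiza   [rhotacism]
  rirzuberiza → rirzuberize   [vowel merger]
  rirzuberize → rirzubirizi   [vowel merger]
  rirzubirizi (rule 5 does not apply)
  rirzubirizi → rirzubiriz   [apocope]
  rirzubiriz → rirzuviriz   [intervocalic lenition]
  giving Kadoru rirzuviriz.

rirzuviriz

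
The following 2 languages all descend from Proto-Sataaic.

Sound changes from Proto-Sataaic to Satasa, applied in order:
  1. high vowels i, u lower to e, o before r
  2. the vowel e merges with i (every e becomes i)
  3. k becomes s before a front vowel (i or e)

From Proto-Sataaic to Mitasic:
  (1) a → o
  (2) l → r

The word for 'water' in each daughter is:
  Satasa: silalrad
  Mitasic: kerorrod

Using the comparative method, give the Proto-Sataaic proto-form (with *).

*kelalrad

Position 1: Satasa has s, Mitasic has k. Mitasic preserves k here (none of its changes turn any other segment into k), so the proto-segment is *k.
Position 7: Satasa has a, Mitasic has o. Satasa preserves a here (none of its changes turn any other segment into a), so the proto-segment is *a.
Verify the candidate proto-form against each daughter:
Satasa: *kelalrad > kilalrad > silalrad  (by vowel merger, palatalisation)
Mitasic: *kelalrad > kelolrod > kerorrod  (by vowel merger, unconditioned shift)
Only *kelalrad yields all of Satasa silalrad, Mitasic kerorrod.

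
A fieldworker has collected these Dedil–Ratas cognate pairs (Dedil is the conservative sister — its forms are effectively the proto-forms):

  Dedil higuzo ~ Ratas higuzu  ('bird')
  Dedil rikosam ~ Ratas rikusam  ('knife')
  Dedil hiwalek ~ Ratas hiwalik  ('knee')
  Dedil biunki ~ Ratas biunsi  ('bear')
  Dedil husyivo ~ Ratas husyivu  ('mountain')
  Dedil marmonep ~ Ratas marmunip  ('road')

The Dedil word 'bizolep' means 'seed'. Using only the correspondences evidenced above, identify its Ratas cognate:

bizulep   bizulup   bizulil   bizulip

bizulip

rikosam ~ rikusam — Dedil o corresponds to Ratas u after a consonant, before a consonant other than r, m, n, p, b, f, v.
marmonep ~ marmunip — Dedil e corresponds to Ratas i after a consonant, before a labial obstruent.
Applying these to Dedil 'bizolep':
  bizolep → bizulep   (o→u after a consonant, before a consonant other than r, m, n, p, b, f, v)
  bizulep → bizulip   (e→i after a consonant, before a labial obstruent)
So the Ratas cognate is 'bizulip'.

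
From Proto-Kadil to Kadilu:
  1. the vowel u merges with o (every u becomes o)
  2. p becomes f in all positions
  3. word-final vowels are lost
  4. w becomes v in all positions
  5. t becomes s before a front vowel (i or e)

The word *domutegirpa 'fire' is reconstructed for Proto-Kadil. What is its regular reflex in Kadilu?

Kadilu: *domutegirpa
  domutegirpa → domotegirpa   [vowel merger]
  domotegirpa → domotegirfa   [unconditioned shift]
  domotegirfa → domotegirf   [apocope]
  domotegirf (rule 4 does not apply)
  domotegirf → domosegirf   [palatalisation]
  giving Kadilu domosegirf.

domosegirf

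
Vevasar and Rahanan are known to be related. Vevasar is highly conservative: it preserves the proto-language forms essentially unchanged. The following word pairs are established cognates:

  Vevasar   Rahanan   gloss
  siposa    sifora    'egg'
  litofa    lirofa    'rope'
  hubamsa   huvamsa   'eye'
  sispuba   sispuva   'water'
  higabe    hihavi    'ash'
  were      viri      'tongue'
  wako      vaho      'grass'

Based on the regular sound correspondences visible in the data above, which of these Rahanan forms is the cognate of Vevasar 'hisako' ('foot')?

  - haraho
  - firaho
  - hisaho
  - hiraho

hiraho

siposa ~ sifora — Vevasar s corresponds to Rahanan r between vowels (before a back vowel).
wako ~ vaho — Vevasar k corresponds to Rahanan h between vowels (before a back vowel).
Applying these to Vevasar 'hisako':
  hisako → hirako   (s→r between vowels (before a back vowel))
  hirako → hiraho   (k→h between vowels (before a back vowel))
So the Rahanan cognate is 'hiraho'.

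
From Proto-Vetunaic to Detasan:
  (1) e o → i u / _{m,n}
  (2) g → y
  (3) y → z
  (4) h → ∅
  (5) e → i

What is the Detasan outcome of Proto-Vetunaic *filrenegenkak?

Detasan: start from *filrenegenkak.
  rule 1 (pre-nasal raising): filrenegenkak → filrineginkak
  rule 2 (unconditioned shift): filrineginkak → filrineyinkak
  rule 3 (unconditioned shift): filrineyinkak → filrinezinkak
  rule 4: no change — filrinezinkak
  rule 5 (vowel merger): filrinezinkak → filrinizinkak
  ⇒ Detasan filrinizinkak

filrinizinkak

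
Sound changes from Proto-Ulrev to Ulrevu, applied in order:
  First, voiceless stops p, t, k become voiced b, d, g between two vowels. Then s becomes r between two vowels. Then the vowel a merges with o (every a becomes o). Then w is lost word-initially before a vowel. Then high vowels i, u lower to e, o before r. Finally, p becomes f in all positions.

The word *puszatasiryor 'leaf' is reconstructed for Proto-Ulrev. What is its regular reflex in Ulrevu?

Ulrevu: *puszatasiryor
  puszatasiryor → puszadasiryor   [intervocalic voicing]
  puszadasiryor → puszadariryor   [rhotacism]
  puszadariryor → puszodoriryor   [vowel merger]
  puszodoriryor (rule 4 does not apply)
  puszodoriryor → puszodoreryor   [pre-rhotic lowering]
  puszodoreryor → fuszodoreryor   [unconditioned shift]
  giving Ulrevu fuszodoreryor.

fuszodoreryor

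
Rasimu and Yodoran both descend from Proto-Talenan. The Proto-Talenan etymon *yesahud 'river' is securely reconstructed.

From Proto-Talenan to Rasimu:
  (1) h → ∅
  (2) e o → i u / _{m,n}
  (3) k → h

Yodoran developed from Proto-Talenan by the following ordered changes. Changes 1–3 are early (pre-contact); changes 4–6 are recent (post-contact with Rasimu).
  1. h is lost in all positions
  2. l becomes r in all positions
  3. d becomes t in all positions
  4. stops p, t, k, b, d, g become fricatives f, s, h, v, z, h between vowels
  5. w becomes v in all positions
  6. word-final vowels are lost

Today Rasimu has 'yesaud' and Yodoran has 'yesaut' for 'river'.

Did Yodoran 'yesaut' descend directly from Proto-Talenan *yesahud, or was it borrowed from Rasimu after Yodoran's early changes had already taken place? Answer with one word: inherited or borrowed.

If inherited, *yesahud would pass through all of Yodoran's changes:
Yodoran: *yesahud > yesaud > yesaut  (by h-loss, unconditioned shift)
If borrowed from Rasimu 'yesaud' after the early changes, it would undergo only the recent ones:
  rule 4 (intervocalic lenition): no change (yesaud)
  rule 5 (unconditioned shift): no change (yesaud)
  rule 6 (apocope): no change (yesaud)
  ⇒ as a loan: yesaud
Yodoran 'yesaut' matches the inherited outcome exactly, so it is an inherited cognate, not a loan.

inherited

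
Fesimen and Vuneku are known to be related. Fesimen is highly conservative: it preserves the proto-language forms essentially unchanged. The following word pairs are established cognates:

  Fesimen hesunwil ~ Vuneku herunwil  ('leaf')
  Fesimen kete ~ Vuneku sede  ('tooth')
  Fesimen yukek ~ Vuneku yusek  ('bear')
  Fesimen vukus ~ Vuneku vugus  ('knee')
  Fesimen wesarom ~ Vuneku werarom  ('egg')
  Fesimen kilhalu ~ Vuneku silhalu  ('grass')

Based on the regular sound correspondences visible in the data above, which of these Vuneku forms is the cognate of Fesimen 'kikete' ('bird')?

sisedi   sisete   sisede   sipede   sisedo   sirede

kilhalu ~ silhalu — Fesimen k corresponds to Vuneku s word-initially before a front vowel.
yukek ~ yusek — Fesimen k corresponds to Vuneku s between vowels (before a front vowel).
kete ~ sede — Fesimen t corresponds to Vuneku d between vowels (before a front vowel).
Applying these to Fesimen 'kikete':
  kikete → sikete   (k→s word-initially before a front vowel)
  sikete → sisete   (k→s between vowels (before a front vowel))
  sisete → sisede   (t→d between vowels (before a front vowel))
So the Vuneku cognate is 'sisede'.

sisede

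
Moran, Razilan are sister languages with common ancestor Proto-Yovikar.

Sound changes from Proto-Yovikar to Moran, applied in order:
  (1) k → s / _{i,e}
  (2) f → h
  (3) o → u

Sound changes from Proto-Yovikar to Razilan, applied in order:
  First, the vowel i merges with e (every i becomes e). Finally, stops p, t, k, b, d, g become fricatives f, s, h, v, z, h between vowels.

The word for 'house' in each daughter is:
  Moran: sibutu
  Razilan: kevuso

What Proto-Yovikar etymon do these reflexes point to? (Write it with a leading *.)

Position 5: Moran has t, Razilan has s. Moran preserves t here (none of its changes turn any other segment into t), so the proto-segment is *t.
Position 2: Moran has i, Razilan has e. Moran preserves i here (none of its changes turn any other segment into i), so the proto-segment is *i.
Position 3: Moran has b, Razilan has v. Moran preserves b here (none of its changes turn any other segment into b), so the proto-segment is *b.
This points to *kibuto. Verify forward in each daughter:
Moran: *kibuto
  kibuto → sibuto   [palatalisation]
  sibuto (rule 2 does not apply)
  sibuto → sibutu   [vowel merger]
  giving Moran sibutu.
Razilan: *kibuto
  kibuto → kebuto   [vowel merger]
  kebuto → kevuso   [intervocalic lenition]
  giving Razilan kevuso.
Only *kibuto yields all of Moran sibutu, Razilan kevuso.

*kibuto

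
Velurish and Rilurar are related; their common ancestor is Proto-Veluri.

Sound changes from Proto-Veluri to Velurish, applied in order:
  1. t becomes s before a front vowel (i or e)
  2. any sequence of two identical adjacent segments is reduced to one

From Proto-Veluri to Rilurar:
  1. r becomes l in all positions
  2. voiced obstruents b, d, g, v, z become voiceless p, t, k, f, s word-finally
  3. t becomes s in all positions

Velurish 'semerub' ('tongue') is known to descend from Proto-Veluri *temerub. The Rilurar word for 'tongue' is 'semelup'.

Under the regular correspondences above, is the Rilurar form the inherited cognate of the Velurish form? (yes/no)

Derive the expected Rilurar reflex of *temerub:
Rilurar: *temerub > temelub > temelup > semelup  (by unconditioned shift, final devoicing, unconditioned shift)
Rilurar 'semelup' matches the regular reflex exactly, so the pair is cognate.

yes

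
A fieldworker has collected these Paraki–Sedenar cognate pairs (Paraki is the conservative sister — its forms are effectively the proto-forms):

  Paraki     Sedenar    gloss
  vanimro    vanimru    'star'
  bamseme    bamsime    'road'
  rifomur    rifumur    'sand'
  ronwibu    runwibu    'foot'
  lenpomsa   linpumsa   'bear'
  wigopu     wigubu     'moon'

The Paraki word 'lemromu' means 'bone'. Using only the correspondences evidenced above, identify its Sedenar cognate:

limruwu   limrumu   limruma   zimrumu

limrumu

bamseme ~ bamsime — Paraki e corresponds to Sedenar i after a consonant, before a nasal.
rifomur ~ rifumur, lenpomsa ~ linpumsa — Paraki o corresponds to Sedenar u after a consonant, before a nasal.
Applying these to Paraki 'lemromu':
  lemromu → limromu   (e→i after a consonant, before a nasal)
  limromu → limrumu   (o→u after a consonant, before a nasal)
So the Sedenar cognate is 'limrumu'.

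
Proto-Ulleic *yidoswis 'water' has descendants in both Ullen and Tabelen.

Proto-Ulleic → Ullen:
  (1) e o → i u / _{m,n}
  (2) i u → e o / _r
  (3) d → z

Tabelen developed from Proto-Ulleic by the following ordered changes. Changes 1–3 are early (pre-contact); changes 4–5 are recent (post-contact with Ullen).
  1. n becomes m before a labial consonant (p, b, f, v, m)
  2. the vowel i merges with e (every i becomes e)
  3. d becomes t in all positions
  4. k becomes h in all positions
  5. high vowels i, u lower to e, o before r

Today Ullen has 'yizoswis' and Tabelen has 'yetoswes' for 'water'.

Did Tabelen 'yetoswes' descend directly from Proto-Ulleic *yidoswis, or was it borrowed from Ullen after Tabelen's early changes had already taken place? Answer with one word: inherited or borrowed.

If inherited, *yidoswis would pass through all of Tabelen's changes:
Tabelen: start from *yidoswis.
  rule 1: no change — yidoswis
  rule 2 (vowel merger): yidoswis → yedoswes
  rule 3 (unconditioned shift): yedoswes → yetoswes
  rule 4: no change — yetoswes
  rule 5: no change — yetoswes
  ⇒ Tabelen yetoswes
If borrowed from Ullen 'yizoswis' after the early changes, it would undergo only the recent ones:
  rule 4 (unconditioned shift): no change (yizoswis)
  rule 5 (pre-rhotic lowering): no change (yizoswis)
  ⇒ as a loan: yizoswis
Tabelen 'yetoswes' matches the inherited outcome exactly, so it is an inherited cognate, not a loan.

inherited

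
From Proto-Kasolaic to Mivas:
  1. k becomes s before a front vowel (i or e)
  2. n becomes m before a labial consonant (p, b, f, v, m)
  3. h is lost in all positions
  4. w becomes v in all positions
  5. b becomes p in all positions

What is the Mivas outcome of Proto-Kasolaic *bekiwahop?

pesivaop

Mivas: start from *bekiwahop.
  rule 1 (palatalisation): bekiwahop → besiwahop
  rule 2: no change — besiwahop
  rule 3 (h-loss): besiwahop → besiwaop
  rule 4 (unconditioned shift): besiwaop → besivaop
  rule 5 (unconditioned shift): besivaop → pesivaop
  ⇒ Mivas pesivaop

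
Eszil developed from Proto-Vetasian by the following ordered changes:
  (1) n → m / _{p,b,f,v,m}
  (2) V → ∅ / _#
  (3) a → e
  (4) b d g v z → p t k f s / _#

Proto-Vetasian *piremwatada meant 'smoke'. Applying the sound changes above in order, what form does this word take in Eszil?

Eszil: *piremwatada > piremwatad > piremweted > piremwetet  (by apocope, vowel merger, final devoicing)

piremwetet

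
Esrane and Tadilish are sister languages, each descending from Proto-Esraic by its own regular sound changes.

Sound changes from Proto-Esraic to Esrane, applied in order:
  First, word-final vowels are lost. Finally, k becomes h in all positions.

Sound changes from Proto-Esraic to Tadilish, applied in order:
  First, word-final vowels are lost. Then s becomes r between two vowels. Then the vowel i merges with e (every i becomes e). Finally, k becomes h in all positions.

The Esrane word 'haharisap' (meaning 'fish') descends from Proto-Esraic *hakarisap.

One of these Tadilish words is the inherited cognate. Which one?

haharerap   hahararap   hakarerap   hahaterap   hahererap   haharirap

Tadilish: *hakarisap
  hakarisap (rule 1 does not apply)
  hakarisap → hakarirap   [rhotacism]
  hakarirap → hakarerap   [vowel merger]
  hakarerap → haharerap   [unconditioned shift]
  giving Tadilish haharerap.
Among the options, 'haharerap' alone shows every Tadilish change applied in order.

haharerap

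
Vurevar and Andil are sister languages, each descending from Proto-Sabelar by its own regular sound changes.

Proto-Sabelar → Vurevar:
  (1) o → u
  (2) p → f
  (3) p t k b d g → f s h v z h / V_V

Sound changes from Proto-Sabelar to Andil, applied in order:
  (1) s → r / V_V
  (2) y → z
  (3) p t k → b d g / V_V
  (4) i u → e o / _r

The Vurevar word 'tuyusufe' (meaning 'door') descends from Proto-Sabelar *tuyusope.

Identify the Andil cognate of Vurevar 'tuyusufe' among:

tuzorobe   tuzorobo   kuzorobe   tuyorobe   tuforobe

Andil: *tuyusope
  tuyusope → tuyurope   [rhotacism]
  tuyurope → tuzurope   [unconditioned shift]
  tuzurope → tuzurobe   [intervocalic voicing]
  tuzurobe → tuzorobe   [pre-rhotic lowering]
  giving Andil tuzorobe.

tuzorobe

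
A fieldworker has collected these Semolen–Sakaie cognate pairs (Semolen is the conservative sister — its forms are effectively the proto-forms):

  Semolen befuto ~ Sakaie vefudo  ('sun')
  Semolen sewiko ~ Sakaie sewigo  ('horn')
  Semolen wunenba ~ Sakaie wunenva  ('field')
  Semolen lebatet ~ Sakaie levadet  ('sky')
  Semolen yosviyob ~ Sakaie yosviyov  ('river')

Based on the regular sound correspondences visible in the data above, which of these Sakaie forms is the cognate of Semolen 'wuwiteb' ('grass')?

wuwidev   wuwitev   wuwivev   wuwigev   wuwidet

wuwidev

lebatet ~ levadet — Semolen t corresponds to Sakaie d between vowels (before a front vowel).
yosviyob ~ yosviyov — Semolen b corresponds to Sakaie v word-finally.
Applying these to Semolen 'wuwiteb':
  wuwiteb → wuwideb   (t→d between vowels (before a front vowel))
  wuwideb → wuwidev   (b→v word-finally)
So the Sakaie cognate is 'wuwidev'.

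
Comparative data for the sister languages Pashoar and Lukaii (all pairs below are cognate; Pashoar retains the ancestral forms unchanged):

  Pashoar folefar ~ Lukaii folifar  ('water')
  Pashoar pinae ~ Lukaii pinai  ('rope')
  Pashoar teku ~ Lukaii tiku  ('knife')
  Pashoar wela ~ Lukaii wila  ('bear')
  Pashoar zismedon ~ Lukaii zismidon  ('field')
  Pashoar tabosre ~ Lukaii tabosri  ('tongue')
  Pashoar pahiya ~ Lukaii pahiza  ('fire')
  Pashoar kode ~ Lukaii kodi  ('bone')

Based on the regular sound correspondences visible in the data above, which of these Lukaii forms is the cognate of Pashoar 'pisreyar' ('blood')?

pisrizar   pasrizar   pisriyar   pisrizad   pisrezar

pisrizar

teku ~ tiku, wela ~ wila — Pashoar e corresponds to Lukaii i after a consonant, before a consonant other than r, m, n, p, b, f, v.
pahiya ~ pahiza — Pashoar y corresponds to Lukaii z between vowels (before a back vowel).
Applying these to Pashoar 'pisreyar':
  pisreyar → pisriyar   (e→i after a consonant, before a consonant other than r, m, n, p, b, f, v)
  pisriyar → pisrizar   (y→z between vowels (before a back vowel))
So the Lukaii cognate is 'pisrizar'.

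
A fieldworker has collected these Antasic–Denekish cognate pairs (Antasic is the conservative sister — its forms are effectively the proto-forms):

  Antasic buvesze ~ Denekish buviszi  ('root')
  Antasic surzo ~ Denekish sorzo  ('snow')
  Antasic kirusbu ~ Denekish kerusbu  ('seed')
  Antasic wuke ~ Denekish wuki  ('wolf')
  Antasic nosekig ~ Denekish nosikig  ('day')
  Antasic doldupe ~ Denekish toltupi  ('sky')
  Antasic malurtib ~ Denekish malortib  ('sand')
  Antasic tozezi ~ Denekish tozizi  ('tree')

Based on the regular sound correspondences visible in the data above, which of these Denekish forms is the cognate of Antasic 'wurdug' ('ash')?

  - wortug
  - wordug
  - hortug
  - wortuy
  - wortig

wortug

surzo ~ sorzo, malurtib ~ malortib — Antasic u corresponds to Denekish o after a consonant, before r.
doldupe ~ toltupi — Antasic d corresponds to Denekish t after a consonant, before a back vowel.
Applying these to Antasic 'wurdug':
  wurdug → wordug   (u→o after a consonant, before r)
  wordug → wortug   (d→t after a consonant, before a back vowel)
So the Denekish cognate is 'wortug'.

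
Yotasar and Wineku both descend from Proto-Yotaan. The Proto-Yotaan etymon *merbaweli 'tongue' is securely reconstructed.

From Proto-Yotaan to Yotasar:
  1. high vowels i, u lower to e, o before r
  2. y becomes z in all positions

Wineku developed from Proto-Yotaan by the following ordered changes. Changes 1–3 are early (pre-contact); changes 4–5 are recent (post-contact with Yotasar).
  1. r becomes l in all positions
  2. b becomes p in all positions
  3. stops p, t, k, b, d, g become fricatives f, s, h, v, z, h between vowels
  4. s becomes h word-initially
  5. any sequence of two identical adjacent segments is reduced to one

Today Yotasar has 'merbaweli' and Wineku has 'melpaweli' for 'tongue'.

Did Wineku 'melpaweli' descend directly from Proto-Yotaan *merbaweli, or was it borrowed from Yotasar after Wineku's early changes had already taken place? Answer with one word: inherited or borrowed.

inherited

If inherited, *merbaweli would pass through all of Wineku's changes:
Wineku: start from *merbaweli.
  rule 1 (unconditioned shift): merbaweli → melbaweli
  rule 2 (unconditioned shift): melbaweli → melpaweli
  rule 3: no change — melpaweli
  rule 4: no change — melpaweli
  rule 5: no change — melpaweli
  ⇒ Wineku melpaweli
If borrowed from Yotasar 'merbaweli' after the early changes, it would undergo only the recent ones:
  rule 4 (debuccalisation): no change (merbaweli)
  rule 5 (degemination): no change (merbaweli)
  ⇒ as a loan: merbaweli
Wineku 'melpaweli' matches the inherited outcome exactly, so it is an inherited cognate, not a loan.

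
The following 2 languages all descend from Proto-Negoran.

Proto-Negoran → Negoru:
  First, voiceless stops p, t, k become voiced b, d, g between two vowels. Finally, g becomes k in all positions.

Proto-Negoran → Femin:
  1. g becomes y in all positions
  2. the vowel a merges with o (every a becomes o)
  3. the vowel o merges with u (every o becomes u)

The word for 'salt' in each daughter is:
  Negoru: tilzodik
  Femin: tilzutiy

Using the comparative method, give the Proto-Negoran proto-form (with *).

*tilzotig

Position 6: Negoru has d, Femin has t. Femin preserves t here (none of its changes turn any other segment into t), so the proto-segment is *t.
Position 8: Negoru has k, Femin has y. Taking the neighbouring segments as reconstructed: Negoru k could go back to *k or *g; Femin y could go back to *g or *y — the one source consistent with every daughter is *g.
Verify the candidate proto-form against each daughter:
Negoru: start from *tilzotig.
  rule 1 (intervocalic voicing): tilzotig → tilzodig
  rule 2 (unconditioned shift): tilzodig → tilzodik
  ⇒ Negoru tilzodik
Femin: *tilzotig
  tilzotig → tilzotiy   [unconditioned shift]
  tilzotiy (rule 2 does not apply)
  tilzotiy → tilzutiy   [vowel merger]
  giving Femin tilzutiy.
Only *tilzotig yields all of Negoru tilzodik, Femin tilzutiy.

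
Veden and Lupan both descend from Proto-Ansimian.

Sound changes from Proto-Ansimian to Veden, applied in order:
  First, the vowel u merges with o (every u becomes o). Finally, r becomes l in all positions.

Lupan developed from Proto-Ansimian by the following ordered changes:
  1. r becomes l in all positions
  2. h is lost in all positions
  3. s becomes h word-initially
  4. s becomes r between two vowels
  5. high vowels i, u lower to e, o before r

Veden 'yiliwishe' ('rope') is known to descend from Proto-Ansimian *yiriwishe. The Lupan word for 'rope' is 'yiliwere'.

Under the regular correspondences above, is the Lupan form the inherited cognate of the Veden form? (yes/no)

yes

Derive the expected Lupan reflex of *yiriwishe:
Lupan: start from *yiriwishe.
  rule 1 (unconditioned shift): yiriwishe → yiliwishe
  rule 2 (h-loss): yiliwishe → yiliwise
  rule 3: no change — yiliwise
  rule 4 (rhotacism): yiliwise → yiliwire
  rule 5 (pre-rhotic lowering): yiliwire → yiliwere
  ⇒ Lupan yiliwere
Lupan 'yiliwere' matches the regular reflex exactly, so the pair is cognate.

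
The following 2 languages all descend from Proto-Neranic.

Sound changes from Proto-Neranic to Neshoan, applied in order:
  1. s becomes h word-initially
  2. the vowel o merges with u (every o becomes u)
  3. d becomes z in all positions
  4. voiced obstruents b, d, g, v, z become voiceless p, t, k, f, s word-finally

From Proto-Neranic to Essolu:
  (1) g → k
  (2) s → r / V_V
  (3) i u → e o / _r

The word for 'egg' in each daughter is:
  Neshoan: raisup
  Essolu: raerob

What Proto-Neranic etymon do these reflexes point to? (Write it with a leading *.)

*raisob

Position 4: Neshoan has s, Essolu has r. Taking the neighbouring segments as reconstructed: Neshoan s can only go back to *s; Essolu r could go back to *s or *r — the one source consistent with every daughter is *s.
Position 6: Neshoan has p, Essolu has b. Essolu preserves b here (none of its changes turn any other segment into b), so the proto-segment is *b.
Position 3: Neshoan has i, Essolu has e. Neshoan preserves i here (none of its changes turn any other segment into i), so the proto-segment is *i.
Continuing position by position gives *raisob; check it forward:
Neshoan: *raisob > raisub > raisup  (by vowel merger, final devoicing)
Essolu: *raisob > rairob > raerob  (by rhotacism, pre-rhotic lowering)
No other proto-form is consistent with every reflex, so the reconstruction is *raisob.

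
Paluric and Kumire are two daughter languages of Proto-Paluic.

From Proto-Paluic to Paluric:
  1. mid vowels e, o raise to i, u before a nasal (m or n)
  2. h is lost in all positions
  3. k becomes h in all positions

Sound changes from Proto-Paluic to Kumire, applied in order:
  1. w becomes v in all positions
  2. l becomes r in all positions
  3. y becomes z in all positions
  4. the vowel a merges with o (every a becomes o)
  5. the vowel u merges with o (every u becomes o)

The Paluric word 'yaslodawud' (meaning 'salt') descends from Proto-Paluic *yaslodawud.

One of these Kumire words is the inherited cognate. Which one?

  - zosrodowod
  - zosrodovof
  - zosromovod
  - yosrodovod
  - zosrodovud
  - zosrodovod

zosrodovod

Kumire: *yaslodawud > yaslodavud > yasrodavud > zasrodavud > zosrodovud > zosrodovod  (by unconditioned shift, unconditioned shift, unconditioned shift, vowel merger, vowel merger)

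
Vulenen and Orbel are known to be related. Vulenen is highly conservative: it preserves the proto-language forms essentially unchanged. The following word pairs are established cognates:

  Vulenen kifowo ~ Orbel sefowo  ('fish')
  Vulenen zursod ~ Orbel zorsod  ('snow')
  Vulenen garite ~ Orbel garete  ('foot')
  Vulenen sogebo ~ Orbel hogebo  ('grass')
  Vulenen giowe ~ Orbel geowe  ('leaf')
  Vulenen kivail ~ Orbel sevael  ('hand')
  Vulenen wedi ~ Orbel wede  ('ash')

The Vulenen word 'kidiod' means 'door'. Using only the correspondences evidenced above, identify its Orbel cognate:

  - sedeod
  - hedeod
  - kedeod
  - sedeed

kifowo ~ sefowo, kivail ~ sevael — Vulenen k corresponds to Orbel s word-initially before a front vowel.
garite ~ garete — Vulenen i corresponds to Orbel e after a consonant, before a consonant other than r, m, n, p, b, f, v.
giowe ~ geowe — Vulenen i corresponds to Orbel e after a consonant, before a back vowel.
Applying these to Vulenen 'kidiod':
  kidiod → sidiod   (k→s word-initially before a front vowel)
  sidiod → sediod   (i→e after a consonant, before a consonant other than r, m, n, p, b, f, v)
  sediod → sedeod   (i→e after a consonant, before a back vowel)
So the Orbel cognate is 'sedeod'.

sedeod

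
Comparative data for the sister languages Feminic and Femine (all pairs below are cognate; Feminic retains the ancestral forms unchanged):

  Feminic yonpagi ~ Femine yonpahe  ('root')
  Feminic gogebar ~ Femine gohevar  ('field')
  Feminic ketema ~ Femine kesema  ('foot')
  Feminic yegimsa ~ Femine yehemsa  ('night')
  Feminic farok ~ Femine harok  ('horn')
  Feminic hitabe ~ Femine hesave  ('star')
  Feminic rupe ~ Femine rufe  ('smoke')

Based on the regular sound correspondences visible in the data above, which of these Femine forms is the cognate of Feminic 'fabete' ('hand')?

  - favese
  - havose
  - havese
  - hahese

farok ~ harok — Feminic f corresponds to Femine h word-initially before a back vowel.
hitabe ~ hesave — Feminic b corresponds to Femine v between vowels (before a front vowel).
ketema ~ kesema — Feminic t corresponds to Femine s between vowels (before a front vowel).
Applying these to Feminic 'fabete':
  fabete → habete   (f→h word-initially before a back vowel)
  habete → havete   (b→v between vowels (before a front vowel))
  havete → havese   (t→s between vowels (before a front vowel))
So the Femine cognate is 'havese'.

havese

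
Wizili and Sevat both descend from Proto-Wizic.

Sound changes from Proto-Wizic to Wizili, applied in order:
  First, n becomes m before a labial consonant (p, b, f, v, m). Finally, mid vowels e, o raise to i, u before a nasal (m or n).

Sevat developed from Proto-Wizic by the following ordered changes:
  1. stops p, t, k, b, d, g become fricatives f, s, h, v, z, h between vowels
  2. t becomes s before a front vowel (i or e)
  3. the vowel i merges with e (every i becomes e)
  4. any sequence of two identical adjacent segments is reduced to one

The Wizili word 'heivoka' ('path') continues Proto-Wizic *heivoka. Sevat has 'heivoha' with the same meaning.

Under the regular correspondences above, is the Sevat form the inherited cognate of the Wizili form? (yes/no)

no

Derive the expected Sevat reflex of *heivoka:
Sevat: start from *heivoka.
  rule 1 (intervocalic lenition): heivoka → heivoha
  rule 2: no change — heivoha
  rule 3 (vowel merger): heivoha → heevoha
  rule 4 (degemination): heevoha → hevoha
  ⇒ Sevat hevoha
The regular Sevat reflex would be 'hevoha', but the attested form is 'heivoha'. The correspondence is irregular, so they are not cognates (the Sevat form has a different source).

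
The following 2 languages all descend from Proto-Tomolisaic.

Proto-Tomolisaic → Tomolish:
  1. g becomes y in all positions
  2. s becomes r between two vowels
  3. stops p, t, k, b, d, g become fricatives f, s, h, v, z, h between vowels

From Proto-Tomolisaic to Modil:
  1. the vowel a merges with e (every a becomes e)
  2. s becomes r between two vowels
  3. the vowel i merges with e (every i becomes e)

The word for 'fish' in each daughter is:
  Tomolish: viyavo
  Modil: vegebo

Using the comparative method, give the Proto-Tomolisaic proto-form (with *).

*vigabo

Position 4: Tomolish has a, Modil has e. Tomolish preserves a here (none of its changes turn any other segment into a), so the proto-segment is *a.
Position 2: Tomolish has i, Modil has e. Tomolish preserves i here (none of its changes turn any other segment into i), so the proto-segment is *i.
Position 3: Tomolish has y, Modil has g. Modil preserves g here (none of its changes turn any other segment into g), so the proto-segment is *g.
Continuing position by position gives *vigabo; check it forward:
Tomolish: *vigabo
  vigabo → viyabo   [unconditioned shift]
  viyabo (rule 2 does not apply)
  viyabo → viyavo   [intervocalic lenition]
  giving Tomolish viyavo.
Modil: start from *vigabo.
  rule 1 (vowel merger): vigabo → vigebo
  rule 2: no change — vigebo
  rule 3 (vowel merger): vigebo → vegebo
  ⇒ Modil vegebo
*vigabo is the unique common source.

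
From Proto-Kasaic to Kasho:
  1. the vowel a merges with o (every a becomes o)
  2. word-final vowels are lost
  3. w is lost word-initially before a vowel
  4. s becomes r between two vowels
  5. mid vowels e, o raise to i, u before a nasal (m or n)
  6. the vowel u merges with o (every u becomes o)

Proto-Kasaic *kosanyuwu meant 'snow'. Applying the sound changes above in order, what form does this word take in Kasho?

koronyow

Kasho: start from *kosanyuwu.
  rule 1 (vowel merger): kosanyuwu → kosonyuwu
  rule 2 (apocope): kosonyuwu → kosonyuw
  rule 3: no change — kosonyuw
  rule 4 (rhotacism): kosonyuw → koronyuw
  rule 5 (pre-nasal raising): koronyuw → korunyuw
  rule 6 (vowel merger): korunyuw → koronyow
  ⇒ Kasho koronyow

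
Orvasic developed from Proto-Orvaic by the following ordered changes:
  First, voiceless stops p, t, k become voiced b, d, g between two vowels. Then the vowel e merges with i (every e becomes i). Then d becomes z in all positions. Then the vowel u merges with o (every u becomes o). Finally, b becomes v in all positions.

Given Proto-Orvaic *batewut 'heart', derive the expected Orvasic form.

Orvasic: *batewut
  batewut → badewut   [intervocalic voicing]
  badewut → badiwut   [vowel merger]
  badiwut → baziwut   [unconditioned shift]
  baziwut → baziwot   [vowel merger]
  baziwot → vaziwot   [unconditioned shift]
  giving Orvasic vaziwot.

vaziwot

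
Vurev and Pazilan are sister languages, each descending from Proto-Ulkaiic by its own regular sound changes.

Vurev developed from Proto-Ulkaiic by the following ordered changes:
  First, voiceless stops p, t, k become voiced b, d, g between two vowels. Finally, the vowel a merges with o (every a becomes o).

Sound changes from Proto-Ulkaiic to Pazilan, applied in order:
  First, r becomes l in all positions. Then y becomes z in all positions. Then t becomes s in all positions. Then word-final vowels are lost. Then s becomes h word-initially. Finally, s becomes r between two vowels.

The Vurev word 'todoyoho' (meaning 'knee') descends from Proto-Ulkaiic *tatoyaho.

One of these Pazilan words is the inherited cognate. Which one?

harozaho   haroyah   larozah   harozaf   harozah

Pazilan: *tatoyaho > tatozaho > sasozaho > sasozah > hasozah > harozah  (by unconditioned shift, unconditioned shift, apocope, debuccalisation, rhotacism)
Only 'harozah' matches the regular Pazilan development of *tatoyaho.

harozah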